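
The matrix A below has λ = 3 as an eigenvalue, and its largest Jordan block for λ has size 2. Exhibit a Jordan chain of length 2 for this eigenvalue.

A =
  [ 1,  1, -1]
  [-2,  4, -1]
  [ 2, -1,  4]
A Jordan chain for λ = 3 of length 2:
v_1 = (-2, -2, 2)ᵀ
v_2 = (1, 0, 0)ᵀ

Let N = A − (3)·I. We want v_2 with N^2 v_2 = 0 but N^1 v_2 ≠ 0; then v_{j-1} := N · v_j for j = 2, …, 2.

Pick v_2 = (1, 0, 0)ᵀ.
Then v_1 = N · v_2 = (-2, -2, 2)ᵀ.

Sanity check: (A − (3)·I) v_1 = (0, 0, 0)ᵀ = 0. ✓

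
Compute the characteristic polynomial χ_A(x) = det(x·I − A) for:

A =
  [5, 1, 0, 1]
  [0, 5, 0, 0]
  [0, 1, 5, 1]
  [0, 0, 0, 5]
x^4 - 20*x^3 + 150*x^2 - 500*x + 625

Expanding det(x·I − A) (e.g. by cofactor expansion or by noting that A is similar to its Jordan form J, which has the same characteristic polynomial as A) gives
  χ_A(x) = x^4 - 20*x^3 + 150*x^2 - 500*x + 625
which factors as (x - 5)^4. The eigenvalues (with algebraic multiplicities) are λ = 5 with multiplicity 4.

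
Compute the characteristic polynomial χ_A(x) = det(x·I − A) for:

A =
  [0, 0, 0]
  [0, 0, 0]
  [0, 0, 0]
x^3

Expanding det(x·I − A) (e.g. by cofactor expansion or by noting that A is similar to its Jordan form J, which has the same characteristic polynomial as A) gives
  χ_A(x) = x^3
which factors as x^3. The eigenvalues (with algebraic multiplicities) are λ = 0 with multiplicity 3.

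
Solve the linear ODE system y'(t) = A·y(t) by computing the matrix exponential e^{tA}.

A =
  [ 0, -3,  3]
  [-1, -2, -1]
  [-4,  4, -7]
e^{tA} =
  [3*t*exp(-3*t) + exp(-3*t), -3*t*exp(-3*t), 3*t*exp(-3*t)]
  [-t*exp(-3*t), t*exp(-3*t) + exp(-3*t), -t*exp(-3*t)]
  [-4*t*exp(-3*t), 4*t*exp(-3*t), -4*t*exp(-3*t) + exp(-3*t)]

Strategy: write A = P · J · P⁻¹ where J is a Jordan canonical form, so e^{tA} = P · e^{tJ} · P⁻¹, and e^{tJ} can be computed block-by-block.

A has Jordan form
J =
  [-3,  1,  0]
  [ 0, -3,  0]
  [ 0,  0, -3]
(up to reordering of blocks).

Per-block formulas:
  For a 1×1 block at λ = -3: exp(t · [-3]) = [e^(-3t)].
  For a 2×2 Jordan block J_2(-3): exp(t · J_2(-3)) = e^(-3t)·(I + t·N), where N is the 2×2 nilpotent shift.

After assembling e^{tJ} and conjugating by P, we get:

e^{tA} =
  [3*t*exp(-3*t) + exp(-3*t), -3*t*exp(-3*t), 3*t*exp(-3*t)]
  [-t*exp(-3*t), t*exp(-3*t) + exp(-3*t), -t*exp(-3*t)]
  [-4*t*exp(-3*t), 4*t*exp(-3*t), -4*t*exp(-3*t) + exp(-3*t)]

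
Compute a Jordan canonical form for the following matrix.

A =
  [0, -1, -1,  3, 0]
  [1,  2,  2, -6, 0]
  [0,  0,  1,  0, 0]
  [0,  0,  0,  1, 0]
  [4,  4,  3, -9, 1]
J_3(1) ⊕ J_1(1) ⊕ J_1(1)

The characteristic polynomial is
  det(x·I − A) = x^5 - 5*x^4 + 10*x^3 - 10*x^2 + 5*x - 1 = (x - 1)^5

Eigenvalues and multiplicities (the geometric multiplicity of λ is n − rank(A − λI), which equals the number of Jordan blocks for λ):
  λ = 1: algebraic multiplicity = 5, geometric multiplicity = 3

Determining the block sizes for each eigenvalue:
  λ = 1: with am = 5 and gm = 3, the partition is not yet determined (e.g. several partitions of 5 into 3 parts exist). Let N = A − (1)·I. Computing rank(N^1) = 2, rank(N^2) = 1, rank(N^3) = 0; the number of blocks of size ≥ j is rank(N^{j−1}) − rank(N^j), giving [3, 1, 1]. So we have 1 block(s) of size 3, 2 block(s) of size 1 → block sizes [3, 1, 1]

Assembling the blocks gives a Jordan form
J =
  [1, 1, 0, 0, 0]
  [0, 1, 1, 0, 0]
  [0, 0, 1, 0, 0]
  [0, 0, 0, 1, 0]
  [0, 0, 0, 0, 1]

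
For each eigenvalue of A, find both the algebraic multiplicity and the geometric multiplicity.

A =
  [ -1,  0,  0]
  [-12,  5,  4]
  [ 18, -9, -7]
λ = -1: alg = 3, geom = 2

Step 1 — factor the characteristic polynomial to read off the algebraic multiplicities:
  χ_A(x) = (x + 1)^3

Step 2 — compute geometric multiplicities via the rank-nullity identity g(λ) = n − rank(A − λI):
  rank(A − (-1)·I) = 1, so dim ker(A − (-1)·I) = n − 1 = 2

Summary:
  λ = -1: algebraic multiplicity = 3, geometric multiplicity = 2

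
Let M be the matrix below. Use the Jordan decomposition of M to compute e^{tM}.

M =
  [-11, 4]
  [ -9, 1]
e^{tM} =
  [-6*t*exp(-5*t) + exp(-5*t), 4*t*exp(-5*t)]
  [-9*t*exp(-5*t), 6*t*exp(-5*t) + exp(-5*t)]

Strategy: write M = P · J · P⁻¹ where J is a Jordan canonical form, so e^{tM} = P · e^{tJ} · P⁻¹, and e^{tJ} can be computed block-by-block.

M has Jordan form
J =
  [-5,  1]
  [ 0, -5]
(up to reordering of blocks).

Per-block formulas:
  For a 2×2 Jordan block J_2(-5): exp(t · J_2(-5)) = e^(-5t)·(I + t·N), where N is the 2×2 nilpotent shift.

After assembling e^{tJ} and conjugating by P, we get:

e^{tM} =
  [-6*t*exp(-5*t) + exp(-5*t), 4*t*exp(-5*t)]
  [-9*t*exp(-5*t), 6*t*exp(-5*t) + exp(-5*t)]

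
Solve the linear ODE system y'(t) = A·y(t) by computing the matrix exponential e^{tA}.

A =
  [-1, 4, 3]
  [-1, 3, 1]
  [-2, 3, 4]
e^{tA} =
  [-t^2*exp(2*t)/2 - 3*t*exp(2*t) + exp(2*t), t^2*exp(2*t)/2 + 4*t*exp(2*t), t^2*exp(2*t)/2 + 3*t*exp(2*t)]
  [-t*exp(2*t), t*exp(2*t) + exp(2*t), t*exp(2*t)]
  [-t^2*exp(2*t)/2 - 2*t*exp(2*t), t^2*exp(2*t)/2 + 3*t*exp(2*t), t^2*exp(2*t)/2 + 2*t*exp(2*t) + exp(2*t)]

Strategy: write A = P · J · P⁻¹ where J is a Jordan canonical form, so e^{tA} = P · e^{tJ} · P⁻¹, and e^{tJ} can be computed block-by-block.

A has Jordan form
J =
  [2, 1, 0]
  [0, 2, 1]
  [0, 0, 2]
(up to reordering of blocks).

Per-block formulas:
  For a 3×3 Jordan block J_3(2): exp(t · J_3(2)) = e^(2t)·(I + t·N + (t^2/2)·N^2), where N is the 3×3 nilpotent shift.

After assembling e^{tJ} and conjugating by P, we get:

e^{tA} =
  [-t^2*exp(2*t)/2 - 3*t*exp(2*t) + exp(2*t), t^2*exp(2*t)/2 + 4*t*exp(2*t), t^2*exp(2*t)/2 + 3*t*exp(2*t)]
  [-t*exp(2*t), t*exp(2*t) + exp(2*t), t*exp(2*t)]
  [-t^2*exp(2*t)/2 - 2*t*exp(2*t), t^2*exp(2*t)/2 + 3*t*exp(2*t), t^2*exp(2*t)/2 + 2*t*exp(2*t) + exp(2*t)]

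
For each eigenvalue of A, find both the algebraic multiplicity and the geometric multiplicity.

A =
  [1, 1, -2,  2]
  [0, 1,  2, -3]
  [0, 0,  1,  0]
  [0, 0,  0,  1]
λ = 1: alg = 4, geom = 2

Step 1 — factor the characteristic polynomial to read off the algebraic multiplicities:
  χ_A(x) = (x - 1)^4

Step 2 — compute geometric multiplicities via the rank-nullity identity g(λ) = n − rank(A − λI):
  rank(A − (1)·I) = 2, so dim ker(A − (1)·I) = n − 2 = 2

Summary:
  λ = 1: algebraic multiplicity = 4, geometric multiplicity = 2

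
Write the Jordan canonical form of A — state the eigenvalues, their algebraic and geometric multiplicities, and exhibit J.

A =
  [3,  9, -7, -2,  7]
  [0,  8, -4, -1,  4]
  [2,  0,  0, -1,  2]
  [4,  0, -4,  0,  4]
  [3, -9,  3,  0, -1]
J_2(2) ⊕ J_2(2) ⊕ J_1(2)

The characteristic polynomial is
  det(x·I − A) = x^5 - 10*x^4 + 40*x^3 - 80*x^2 + 80*x - 32 = (x - 2)^5

Eigenvalues and multiplicities (the geometric multiplicity of λ is n − rank(A − λI), which equals the number of Jordan blocks for λ):
  λ = 2: algebraic multiplicity = 5, geometric multiplicity = 3

Determining the block sizes for each eigenvalue:
  λ = 2: with am = 5 and gm = 3, the partition is not yet determined (e.g. several partitions of 5 into 3 parts exist). Let N = A − (2)·I. Computing rank(N^1) = 2, rank(N^2) = 0; the number of blocks of size ≥ j is rank(N^{j−1}) − rank(N^j), giving [3, 2]. So we have 2 block(s) of size 2, 1 block(s) of size 1 → block sizes [2, 2, 1]

Assembling the blocks gives a Jordan form
J =
  [2, 1, 0, 0, 0]
  [0, 2, 0, 0, 0]
  [0, 0, 2, 1, 0]
  [0, 0, 0, 2, 0]
  [0, 0, 0, 0, 2]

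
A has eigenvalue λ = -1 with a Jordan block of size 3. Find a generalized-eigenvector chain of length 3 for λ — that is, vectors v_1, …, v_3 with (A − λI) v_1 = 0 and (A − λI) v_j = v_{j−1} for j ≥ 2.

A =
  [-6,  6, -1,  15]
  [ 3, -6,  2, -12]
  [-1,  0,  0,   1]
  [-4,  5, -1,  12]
A Jordan chain for λ = -1 of length 3:
v_1 = (-1, -1, -1, 0)ᵀ
v_2 = (1, -2, -1, 1)ᵀ
v_3 = (1, 1, 0, 0)ᵀ

Let N = A − (-1)·I. We want v_3 with N^3 v_3 = 0 but N^2 v_3 ≠ 0; then v_{j-1} := N · v_j for j = 3, …, 2.

Pick v_3 = (1, 1, 0, 0)ᵀ.
Then v_2 = N · v_3 = (1, -2, -1, 1)ᵀ.
Then v_1 = N · v_2 = (-1, -1, -1, 0)ᵀ.

Sanity check: (A − (-1)·I) v_1 = (0, 0, 0, 0)ᵀ = 0. ✓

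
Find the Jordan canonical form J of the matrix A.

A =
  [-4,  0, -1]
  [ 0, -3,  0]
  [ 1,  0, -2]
J_2(-3) ⊕ J_1(-3)

The characteristic polynomial is
  det(x·I − A) = x^3 + 9*x^2 + 27*x + 27 = (x + 3)^3

Eigenvalues and multiplicities (the geometric multiplicity of λ is n − rank(A − λI), which equals the number of Jordan blocks for λ):
  λ = -3: algebraic multiplicity = 3, geometric multiplicity = 2

Determining the block sizes for each eigenvalue:
  λ = -3: 2 blocks summing to 3 forces exactly one block of size 2 and the rest size 1 → block sizes [2, 1]

Assembling the blocks gives a Jordan form
J =
  [-3,  1,  0]
  [ 0, -3,  0]
  [ 0,  0, -3]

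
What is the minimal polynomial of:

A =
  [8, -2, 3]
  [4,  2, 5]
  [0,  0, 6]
x^3 - 16*x^2 + 84*x - 144

The characteristic polynomial is χ_A(x) = (x - 6)^2*(x - 4), so the eigenvalues are known. The minimal polynomial is
  m_A(x) = Π_λ (x − λ)^{k_λ}
where k_λ is the size of the *largest* Jordan block for λ (equivalently, the smallest k with (A − λI)^k v = 0 for every generalised eigenvector v of λ).

  λ = 4: largest Jordan block has size 1, contributing (x − 4)
  λ = 6: largest Jordan block has size 2, contributing (x − 6)^2

So m_A(x) = (x - 6)^2*(x - 4) = x^3 - 16*x^2 + 84*x - 144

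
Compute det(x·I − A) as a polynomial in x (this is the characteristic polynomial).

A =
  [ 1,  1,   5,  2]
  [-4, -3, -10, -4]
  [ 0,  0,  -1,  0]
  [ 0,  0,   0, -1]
x^4 + 4*x^3 + 6*x^2 + 4*x + 1

Expanding det(x·I − A) (e.g. by cofactor expansion or by noting that A is similar to its Jordan form J, which has the same characteristic polynomial as A) gives
  χ_A(x) = x^4 + 4*x^3 + 6*x^2 + 4*x + 1
which factors as (x + 1)^4. The eigenvalues (with algebraic multiplicities) are λ = -1 with multiplicity 4.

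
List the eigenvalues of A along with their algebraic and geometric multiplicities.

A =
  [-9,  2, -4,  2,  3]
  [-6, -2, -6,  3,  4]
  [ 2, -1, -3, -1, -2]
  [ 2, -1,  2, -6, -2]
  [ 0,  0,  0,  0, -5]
λ = -5: alg = 5, geom = 3

Step 1 — factor the characteristic polynomial to read off the algebraic multiplicities:
  χ_A(x) = (x + 5)^5

Step 2 — compute geometric multiplicities via the rank-nullity identity g(λ) = n − rank(A − λI):
  rank(A − (-5)·I) = 2, so dim ker(A − (-5)·I) = n − 2 = 3

Summary:
  λ = -5: algebraic multiplicity = 5, geometric multiplicity = 3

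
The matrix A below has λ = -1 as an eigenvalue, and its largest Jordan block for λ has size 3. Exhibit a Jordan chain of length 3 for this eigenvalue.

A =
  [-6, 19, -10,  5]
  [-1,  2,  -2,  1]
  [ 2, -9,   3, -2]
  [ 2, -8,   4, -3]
A Jordan chain for λ = -1 of length 3:
v_1 = (-4, 0, 3, 2)ᵀ
v_2 = (-5, -1, 2, 2)ᵀ
v_3 = (1, 0, 0, 0)ᵀ

Let N = A − (-1)·I. We want v_3 with N^3 v_3 = 0 but N^2 v_3 ≠ 0; then v_{j-1} := N · v_j for j = 3, …, 2.

Pick v_3 = (1, 0, 0, 0)ᵀ.
Then v_2 = N · v_3 = (-5, -1, 2, 2)ᵀ.
Then v_1 = N · v_2 = (-4, 0, 3, 2)ᵀ.

Sanity check: (A − (-1)·I) v_1 = (0, 0, 0, 0)ᵀ = 0. ✓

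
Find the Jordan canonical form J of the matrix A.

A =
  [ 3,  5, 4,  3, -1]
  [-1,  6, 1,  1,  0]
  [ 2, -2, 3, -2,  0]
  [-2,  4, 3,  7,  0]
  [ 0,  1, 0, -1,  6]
J_3(5) ⊕ J_2(5)

The characteristic polynomial is
  det(x·I − A) = x^5 - 25*x^4 + 250*x^3 - 1250*x^2 + 3125*x - 3125 = (x - 5)^5

Eigenvalues and multiplicities (the geometric multiplicity of λ is n − rank(A − λI), which equals the number of Jordan blocks for λ):
  λ = 5: algebraic multiplicity = 5, geometric multiplicity = 2

Determining the block sizes for each eigenvalue:
  λ = 5: with am = 5 and gm = 2, the partition is not yet determined (e.g. several partitions of 5 into 2 parts exist). Let N = A − (5)·I. Computing rank(N^1) = 3, rank(N^2) = 1, rank(N^3) = 0; the number of blocks of size ≥ j is rank(N^{j−1}) − rank(N^j), giving [2, 2, 1]. So we have 1 block(s) of size 3, 1 block(s) of size 2 → block sizes [3, 2]

Assembling the blocks gives a Jordan form
J =
  [5, 1, 0, 0, 0]
  [0, 5, 1, 0, 0]
  [0, 0, 5, 0, 0]
  [0, 0, 0, 5, 1]
  [0, 0, 0, 0, 5]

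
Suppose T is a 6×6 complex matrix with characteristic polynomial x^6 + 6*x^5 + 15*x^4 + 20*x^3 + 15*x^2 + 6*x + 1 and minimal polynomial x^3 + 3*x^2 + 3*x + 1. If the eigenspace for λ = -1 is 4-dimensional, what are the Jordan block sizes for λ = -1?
Block sizes for λ = -1: [3, 1, 1, 1]

Step 1 — from the characteristic polynomial, algebraic multiplicity of λ = -1 is 6. From dim ker(T − (-1)·I) = 4, there are exactly 4 Jordan blocks for λ = -1.
Step 2 — from the minimal polynomial, the factor (x + 1)^3 tells us the largest block for λ = -1 has size 3.
Step 3 — with total size 6, 4 blocks, and largest block 3, the block sizes (in nonincreasing order) are [3, 1, 1, 1].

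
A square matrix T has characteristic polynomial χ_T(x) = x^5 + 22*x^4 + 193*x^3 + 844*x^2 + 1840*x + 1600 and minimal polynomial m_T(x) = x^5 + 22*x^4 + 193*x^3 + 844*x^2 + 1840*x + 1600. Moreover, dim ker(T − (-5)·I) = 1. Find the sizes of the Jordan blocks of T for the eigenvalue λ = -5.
Block sizes for λ = -5: [2]

Step 1 — from the characteristic polynomial, algebraic multiplicity of λ = -5 is 2. From dim ker(T − (-5)·I) = 1, there are exactly 1 Jordan blocks for λ = -5.
Step 2 — from the minimal polynomial, the factor (x + 5)^2 tells us the largest block for λ = -5 has size 2.
Step 3 — with total size 2, 1 blocks, and largest block 2, the block sizes (in nonincreasing order) are [2].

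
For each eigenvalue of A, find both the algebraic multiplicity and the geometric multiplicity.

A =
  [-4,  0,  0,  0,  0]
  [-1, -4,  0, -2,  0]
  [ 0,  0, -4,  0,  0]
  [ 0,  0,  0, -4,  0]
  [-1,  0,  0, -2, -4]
λ = -4: alg = 5, geom = 4

Step 1 — factor the characteristic polynomial to read off the algebraic multiplicities:
  χ_A(x) = (x + 4)^5

Step 2 — compute geometric multiplicities via the rank-nullity identity g(λ) = n − rank(A − λI):
  rank(A − (-4)·I) = 1, so dim ker(A − (-4)·I) = n − 1 = 4

Summary:
  λ = -4: algebraic multiplicity = 5, geometric multiplicity = 4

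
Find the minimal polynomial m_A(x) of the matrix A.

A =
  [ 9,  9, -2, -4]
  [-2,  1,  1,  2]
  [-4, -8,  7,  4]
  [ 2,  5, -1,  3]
x^3 - 15*x^2 + 75*x - 125

The characteristic polynomial is χ_A(x) = (x - 5)^4, so the eigenvalues are known. The minimal polynomial is
  m_A(x) = Π_λ (x − λ)^{k_λ}
where k_λ is the size of the *largest* Jordan block for λ (equivalently, the smallest k with (A − λI)^k v = 0 for every generalised eigenvector v of λ).

  λ = 5: largest Jordan block has size 3, contributing (x − 5)^3

So m_A(x) = (x - 5)^3 = x^3 - 15*x^2 + 75*x - 125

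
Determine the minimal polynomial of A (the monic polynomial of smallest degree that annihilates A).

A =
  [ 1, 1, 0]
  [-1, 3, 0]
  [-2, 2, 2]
x^2 - 4*x + 4

The characteristic polynomial is χ_A(x) = (x - 2)^3, so the eigenvalues are known. The minimal polynomial is
  m_A(x) = Π_λ (x − λ)^{k_λ}
where k_λ is the size of the *largest* Jordan block for λ (equivalently, the smallest k with (A − λI)^k v = 0 for every generalised eigenvector v of λ).

  λ = 2: largest Jordan block has size 2, contributing (x − 2)^2

So m_A(x) = (x - 2)^2 = x^2 - 4*x + 4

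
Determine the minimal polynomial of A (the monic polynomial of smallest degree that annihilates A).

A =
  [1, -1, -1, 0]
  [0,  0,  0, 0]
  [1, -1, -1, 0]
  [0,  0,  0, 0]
x^2

The characteristic polynomial is χ_A(x) = x^4, so the eigenvalues are known. The minimal polynomial is
  m_A(x) = Π_λ (x − λ)^{k_λ}
where k_λ is the size of the *largest* Jordan block for λ (equivalently, the smallest k with (A − λI)^k v = 0 for every generalised eigenvector v of λ).

  λ = 0: largest Jordan block has size 2, contributing (x − 0)^2

So m_A(x) = x^2 = x^2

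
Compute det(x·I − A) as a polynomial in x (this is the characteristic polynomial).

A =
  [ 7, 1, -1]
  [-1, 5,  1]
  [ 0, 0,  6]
x^3 - 18*x^2 + 108*x - 216

Expanding det(x·I − A) (e.g. by cofactor expansion or by noting that A is similar to its Jordan form J, which has the same characteristic polynomial as A) gives
  χ_A(x) = x^3 - 18*x^2 + 108*x - 216
which factors as (x - 6)^3. The eigenvalues (with algebraic multiplicities) are λ = 6 with multiplicity 3.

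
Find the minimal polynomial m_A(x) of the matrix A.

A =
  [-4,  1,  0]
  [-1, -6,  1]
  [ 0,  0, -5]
x^3 + 15*x^2 + 75*x + 125

The characteristic polynomial is χ_A(x) = (x + 5)^3, so the eigenvalues are known. The minimal polynomial is
  m_A(x) = Π_λ (x − λ)^{k_λ}
where k_λ is the size of the *largest* Jordan block for λ (equivalently, the smallest k with (A − λI)^k v = 0 for every generalised eigenvector v of λ).

  λ = -5: largest Jordan block has size 3, contributing (x + 5)^3

So m_A(x) = (x + 5)^3 = x^3 + 15*x^2 + 75*x + 125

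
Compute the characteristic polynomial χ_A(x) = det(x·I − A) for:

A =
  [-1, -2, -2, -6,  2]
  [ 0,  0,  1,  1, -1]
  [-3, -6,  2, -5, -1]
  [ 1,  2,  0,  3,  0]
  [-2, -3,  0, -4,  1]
x^5 - 5*x^4 + 10*x^3 - 10*x^2 + 5*x - 1

Expanding det(x·I − A) (e.g. by cofactor expansion or by noting that A is similar to its Jordan form J, which has the same characteristic polynomial as A) gives
  χ_A(x) = x^5 - 5*x^4 + 10*x^3 - 10*x^2 + 5*x - 1
which factors as (x - 1)^5. The eigenvalues (with algebraic multiplicities) are λ = 1 with multiplicity 5.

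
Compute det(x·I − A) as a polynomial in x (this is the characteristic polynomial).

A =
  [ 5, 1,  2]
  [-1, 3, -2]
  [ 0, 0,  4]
x^3 - 12*x^2 + 48*x - 64

Expanding det(x·I − A) (e.g. by cofactor expansion or by noting that A is similar to its Jordan form J, which has the same characteristic polynomial as A) gives
  χ_A(x) = x^3 - 12*x^2 + 48*x - 64
which factors as (x - 4)^3. The eigenvalues (with algebraic multiplicities) are λ = 4 with multiplicity 3.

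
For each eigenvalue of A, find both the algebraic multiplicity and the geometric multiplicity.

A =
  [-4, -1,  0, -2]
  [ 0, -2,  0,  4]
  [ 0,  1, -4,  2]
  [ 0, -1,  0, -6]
λ = -4: alg = 4, geom = 3

Step 1 — factor the characteristic polynomial to read off the algebraic multiplicities:
  χ_A(x) = (x + 4)^4

Step 2 — compute geometric multiplicities via the rank-nullity identity g(λ) = n − rank(A − λI):
  rank(A − (-4)·I) = 1, so dim ker(A − (-4)·I) = n − 1 = 3

Summary:
  λ = -4: algebraic multiplicity = 4, geometric multiplicity = 3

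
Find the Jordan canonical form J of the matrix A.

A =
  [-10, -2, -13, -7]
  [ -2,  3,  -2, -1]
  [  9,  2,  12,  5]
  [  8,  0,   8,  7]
J_2(3) ⊕ J_2(3)

The characteristic polynomial is
  det(x·I − A) = x^4 - 12*x^3 + 54*x^2 - 108*x + 81 = (x - 3)^4

Eigenvalues and multiplicities (the geometric multiplicity of λ is n − rank(A − λI), which equals the number of Jordan blocks for λ):
  λ = 3: algebraic multiplicity = 4, geometric multiplicity = 2

Determining the block sizes for each eigenvalue:
  λ = 3: with am = 4 and gm = 2, the partition is not yet determined (e.g. several partitions of 4 into 2 parts exist). Let N = A − (3)·I. Computing rank(N^1) = 2, rank(N^2) = 0; the number of blocks of size ≥ j is rank(N^{j−1}) − rank(N^j), giving [2, 2]. So we have 2 block(s) of size 2 → block sizes [2, 2]

Assembling the blocks gives a Jordan form
J =
  [3, 1, 0, 0]
  [0, 3, 0, 0]
  [0, 0, 3, 1]
  [0, 0, 0, 3]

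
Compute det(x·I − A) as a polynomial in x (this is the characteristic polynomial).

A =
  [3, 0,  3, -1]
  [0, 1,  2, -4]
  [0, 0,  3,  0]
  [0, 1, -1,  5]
x^4 - 12*x^3 + 54*x^2 - 108*x + 81

Expanding det(x·I − A) (e.g. by cofactor expansion or by noting that A is similar to its Jordan form J, which has the same characteristic polynomial as A) gives
  χ_A(x) = x^4 - 12*x^3 + 54*x^2 - 108*x + 81
which factors as (x - 3)^4. The eigenvalues (with algebraic multiplicities) are λ = 3 with multiplicity 4.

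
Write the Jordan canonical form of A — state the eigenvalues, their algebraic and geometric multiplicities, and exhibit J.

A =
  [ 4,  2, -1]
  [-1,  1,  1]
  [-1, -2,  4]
J_2(3) ⊕ J_1(3)

The characteristic polynomial is
  det(x·I − A) = x^3 - 9*x^2 + 27*x - 27 = (x - 3)^3

Eigenvalues and multiplicities (the geometric multiplicity of λ is n − rank(A − λI), which equals the number of Jordan blocks for λ):
  λ = 3: algebraic multiplicity = 3, geometric multiplicity = 2

Determining the block sizes for each eigenvalue:
  λ = 3: 2 blocks summing to 3 forces exactly one block of size 2 and the rest size 1 → block sizes [2, 1]

Assembling the blocks gives a Jordan form
J =
  [3, 1, 0]
  [0, 3, 0]
  [0, 0, 3]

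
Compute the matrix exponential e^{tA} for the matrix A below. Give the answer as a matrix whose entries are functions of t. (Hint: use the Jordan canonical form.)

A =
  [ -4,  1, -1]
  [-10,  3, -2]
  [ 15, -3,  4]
e^{tA} =
  [-5*t*exp(t) + exp(t), t*exp(t), -t*exp(t)]
  [-10*t*exp(t), 2*t*exp(t) + exp(t), -2*t*exp(t)]
  [15*t*exp(t), -3*t*exp(t), 3*t*exp(t) + exp(t)]

Strategy: write A = P · J · P⁻¹ where J is a Jordan canonical form, so e^{tA} = P · e^{tJ} · P⁻¹, and e^{tJ} can be computed block-by-block.

A has Jordan form
J =
  [1, 1, 0]
  [0, 1, 0]
  [0, 0, 1]
(up to reordering of blocks).

Per-block formulas:
  For a 1×1 block at λ = 1: exp(t · [1]) = [e^(1t)].
  For a 2×2 Jordan block J_2(1): exp(t · J_2(1)) = e^(1t)·(I + t·N), where N is the 2×2 nilpotent shift.

After assembling e^{tJ} and conjugating by P, we get:

e^{tA} =
  [-5*t*exp(t) + exp(t), t*exp(t), -t*exp(t)]
  [-10*t*exp(t), 2*t*exp(t) + exp(t), -2*t*exp(t)]
  [15*t*exp(t), -3*t*exp(t), 3*t*exp(t) + exp(t)]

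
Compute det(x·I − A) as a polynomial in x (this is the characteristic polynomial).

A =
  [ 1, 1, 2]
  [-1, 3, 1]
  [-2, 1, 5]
x^3 - 9*x^2 + 27*x - 27

Expanding det(x·I − A) (e.g. by cofactor expansion or by noting that A is similar to its Jordan form J, which has the same characteristic polynomial as A) gives
  χ_A(x) = x^3 - 9*x^2 + 27*x - 27
which factors as (x - 3)^3. The eigenvalues (with algebraic multiplicities) are λ = 3 with multiplicity 3.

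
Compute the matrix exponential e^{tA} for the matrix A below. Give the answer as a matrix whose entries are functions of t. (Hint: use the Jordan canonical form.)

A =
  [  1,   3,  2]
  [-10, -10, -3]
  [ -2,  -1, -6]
e^{tA} =
  [t^2*exp(-5*t) + 6*t*exp(-5*t) + exp(-5*t), t^2*exp(-5*t)/2 + 3*t*exp(-5*t), t^2*exp(-5*t)/2 + 2*t*exp(-5*t)]
  [-2*t^2*exp(-5*t) - 10*t*exp(-5*t), -t^2*exp(-5*t) - 5*t*exp(-5*t) + exp(-5*t), -t^2*exp(-5*t) - 3*t*exp(-5*t)]
  [-2*t*exp(-5*t), -t*exp(-5*t), -t*exp(-5*t) + exp(-5*t)]

Strategy: write A = P · J · P⁻¹ where J is a Jordan canonical form, so e^{tA} = P · e^{tJ} · P⁻¹, and e^{tJ} can be computed block-by-block.

A has Jordan form
J =
  [-5,  1,  0]
  [ 0, -5,  1]
  [ 0,  0, -5]
(up to reordering of blocks).

Per-block formulas:
  For a 3×3 Jordan block J_3(-5): exp(t · J_3(-5)) = e^(-5t)·(I + t·N + (t^2/2)·N^2), where N is the 3×3 nilpotent shift.

After assembling e^{tJ} and conjugating by P, we get:

e^{tA} =
  [t^2*exp(-5*t) + 6*t*exp(-5*t) + exp(-5*t), t^2*exp(-5*t)/2 + 3*t*exp(-5*t), t^2*exp(-5*t)/2 + 2*t*exp(-5*t)]
  [-2*t^2*exp(-5*t) - 10*t*exp(-5*t), -t^2*exp(-5*t) - 5*t*exp(-5*t) + exp(-5*t), -t^2*exp(-5*t) - 3*t*exp(-5*t)]
  [-2*t*exp(-5*t), -t*exp(-5*t), -t*exp(-5*t) + exp(-5*t)]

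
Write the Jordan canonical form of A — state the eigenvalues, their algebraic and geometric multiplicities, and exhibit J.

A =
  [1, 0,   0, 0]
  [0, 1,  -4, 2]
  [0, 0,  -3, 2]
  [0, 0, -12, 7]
J_1(1) ⊕ J_1(1) ⊕ J_1(1) ⊕ J_1(3)

The characteristic polynomial is
  det(x·I − A) = x^4 - 6*x^3 + 12*x^2 - 10*x + 3 = (x - 3)*(x - 1)^3

Eigenvalues and multiplicities (the geometric multiplicity of λ is n − rank(A − λI), which equals the number of Jordan blocks for λ):
  λ = 1: algebraic multiplicity = 3, geometric multiplicity = 3
  λ = 3: algebraic multiplicity = 1, geometric multiplicity = 1

Determining the block sizes for each eigenvalue:
  λ = 1: gm = am = 3, so every block has size 1 → block sizes [1, 1, 1]
  λ = 3: one block (gm = 1), so the single block has size am = 1 → block sizes [1]

Assembling the blocks gives a Jordan form
J =
  [1, 0, 0, 0]
  [0, 1, 0, 0]
  [0, 0, 1, 0]
  [0, 0, 0, 3]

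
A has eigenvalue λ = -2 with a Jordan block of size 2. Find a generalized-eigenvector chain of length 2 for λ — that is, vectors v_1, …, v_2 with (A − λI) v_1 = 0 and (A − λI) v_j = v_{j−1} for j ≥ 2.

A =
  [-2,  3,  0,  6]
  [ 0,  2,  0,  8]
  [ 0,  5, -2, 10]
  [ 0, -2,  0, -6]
A Jordan chain for λ = -2 of length 2:
v_1 = (3, 4, 5, -2)ᵀ
v_2 = (0, 1, 0, 0)ᵀ

Let N = A − (-2)·I. We want v_2 with N^2 v_2 = 0 but N^1 v_2 ≠ 0; then v_{j-1} := N · v_j for j = 2, …, 2.

Pick v_2 = (0, 1, 0, 0)ᵀ.
Then v_1 = N · v_2 = (3, 4, 5, -2)ᵀ.

Sanity check: (A − (-2)·I) v_1 = (0, 0, 0, 0)ᵀ = 0. ✓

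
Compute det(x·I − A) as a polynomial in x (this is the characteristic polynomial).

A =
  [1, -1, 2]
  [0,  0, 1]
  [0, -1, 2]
x^3 - 3*x^2 + 3*x - 1

Expanding det(x·I − A) (e.g. by cofactor expansion or by noting that A is similar to its Jordan form J, which has the same characteristic polynomial as A) gives
  χ_A(x) = x^3 - 3*x^2 + 3*x - 1
which factors as (x - 1)^3. The eigenvalues (with algebraic multiplicities) are λ = 1 with multiplicity 3.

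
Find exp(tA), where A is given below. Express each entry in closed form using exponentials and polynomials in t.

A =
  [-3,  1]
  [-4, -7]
e^{tA} =
  [2*t*exp(-5*t) + exp(-5*t), t*exp(-5*t)]
  [-4*t*exp(-5*t), -2*t*exp(-5*t) + exp(-5*t)]

Strategy: write A = P · J · P⁻¹ where J is a Jordan canonical form, so e^{tA} = P · e^{tJ} · P⁻¹, and e^{tJ} can be computed block-by-block.

A has Jordan form
J =
  [-5,  1]
  [ 0, -5]
(up to reordering of blocks).

Per-block formulas:
  For a 2×2 Jordan block J_2(-5): exp(t · J_2(-5)) = e^(-5t)·(I + t·N), where N is the 2×2 nilpotent shift.

After assembling e^{tJ} and conjugating by P, we get:

e^{tA} =
  [2*t*exp(-5*t) + exp(-5*t), t*exp(-5*t)]
  [-4*t*exp(-5*t), -2*t*exp(-5*t) + exp(-5*t)]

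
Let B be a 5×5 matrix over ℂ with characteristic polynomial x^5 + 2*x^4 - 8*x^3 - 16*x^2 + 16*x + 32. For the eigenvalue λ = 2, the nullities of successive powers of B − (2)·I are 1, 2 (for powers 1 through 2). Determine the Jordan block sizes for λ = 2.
Block sizes for λ = 2: [2]

From the dimensions of kernels of powers, the number of Jordan blocks of size at least j is d_j − d_{j−1} where d_j = dim ker(N^j) (with d_0 = 0). Computing the differences gives [1, 1].
The number of blocks of size exactly k is (#blocks of size ≥ k) − (#blocks of size ≥ k + 1), so the partition is: 1 block(s) of size 2.
In nonincreasing order the block sizes are [2].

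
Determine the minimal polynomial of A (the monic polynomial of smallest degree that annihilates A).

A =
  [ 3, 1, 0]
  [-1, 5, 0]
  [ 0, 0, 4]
x^2 - 8*x + 16

The characteristic polynomial is χ_A(x) = (x - 4)^3, so the eigenvalues are known. The minimal polynomial is
  m_A(x) = Π_λ (x − λ)^{k_λ}
where k_λ is the size of the *largest* Jordan block for λ (equivalently, the smallest k with (A − λI)^k v = 0 for every generalised eigenvector v of λ).

  λ = 4: largest Jordan block has size 2, contributing (x − 4)^2

So m_A(x) = (x - 4)^2 = x^2 - 8*x + 16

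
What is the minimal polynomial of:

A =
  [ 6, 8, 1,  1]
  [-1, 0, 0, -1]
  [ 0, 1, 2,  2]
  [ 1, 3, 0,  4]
x^3 - 9*x^2 + 27*x - 27

The characteristic polynomial is χ_A(x) = (x - 3)^4, so the eigenvalues are known. The minimal polynomial is
  m_A(x) = Π_λ (x − λ)^{k_λ}
where k_λ is the size of the *largest* Jordan block for λ (equivalently, the smallest k with (A − λI)^k v = 0 for every generalised eigenvector v of λ).

  λ = 3: largest Jordan block has size 3, contributing (x − 3)^3

So m_A(x) = (x - 3)^3 = x^3 - 9*x^2 + 27*x - 27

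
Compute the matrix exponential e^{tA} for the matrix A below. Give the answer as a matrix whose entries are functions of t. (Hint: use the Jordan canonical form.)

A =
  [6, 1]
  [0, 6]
e^{tA} =
  [exp(6*t), t*exp(6*t)]
  [0, exp(6*t)]

Strategy: write A = P · J · P⁻¹ where J is a Jordan canonical form, so e^{tA} = P · e^{tJ} · P⁻¹, and e^{tJ} can be computed block-by-block.

A has Jordan form
J =
  [6, 1]
  [0, 6]
(up to reordering of blocks).

Per-block formulas:
  For a 2×2 Jordan block J_2(6): exp(t · J_2(6)) = e^(6t)·(I + t·N), where N is the 2×2 nilpotent shift.

After assembling e^{tJ} and conjugating by P, we get:

e^{tA} =
  [exp(6*t), t*exp(6*t)]
  [0, exp(6*t)]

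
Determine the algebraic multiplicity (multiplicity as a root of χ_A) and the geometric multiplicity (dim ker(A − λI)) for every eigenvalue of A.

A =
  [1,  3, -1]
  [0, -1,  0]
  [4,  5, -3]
λ = -1: alg = 3, geom = 1

Step 1 — factor the characteristic polynomial to read off the algebraic multiplicities:
  χ_A(x) = (x + 1)^3

Step 2 — compute geometric multiplicities via the rank-nullity identity g(λ) = n − rank(A − λI):
  rank(A − (-1)·I) = 2, so dim ker(A − (-1)·I) = n − 2 = 1

Summary:
  λ = -1: algebraic multiplicity = 3, geometric multiplicity = 1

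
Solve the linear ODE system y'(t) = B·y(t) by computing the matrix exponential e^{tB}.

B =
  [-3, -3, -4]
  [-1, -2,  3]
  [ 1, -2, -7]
e^{tB} =
  [t*exp(-4*t) + exp(-4*t), -t^2*exp(-4*t)/2 - 3*t*exp(-4*t), -t^2*exp(-4*t)/2 - 4*t*exp(-4*t)]
  [-t*exp(-4*t), t^2*exp(-4*t)/2 + 2*t*exp(-4*t) + exp(-4*t), t^2*exp(-4*t)/2 + 3*t*exp(-4*t)]
  [t*exp(-4*t), -t^2*exp(-4*t)/2 - 2*t*exp(-4*t), -t^2*exp(-4*t)/2 - 3*t*exp(-4*t) + exp(-4*t)]

Strategy: write B = P · J · P⁻¹ where J is a Jordan canonical form, so e^{tB} = P · e^{tJ} · P⁻¹, and e^{tJ} can be computed block-by-block.

B has Jordan form
J =
  [-4,  1,  0]
  [ 0, -4,  1]
  [ 0,  0, -4]
(up to reordering of blocks).

Per-block formulas:
  For a 3×3 Jordan block J_3(-4): exp(t · J_3(-4)) = e^(-4t)·(I + t·N + (t^2/2)·N^2), where N is the 3×3 nilpotent shift.

After assembling e^{tJ} and conjugating by P, we get:

e^{tB} =
  [t*exp(-4*t) + exp(-4*t), -t^2*exp(-4*t)/2 - 3*t*exp(-4*t), -t^2*exp(-4*t)/2 - 4*t*exp(-4*t)]
  [-t*exp(-4*t), t^2*exp(-4*t)/2 + 2*t*exp(-4*t) + exp(-4*t), t^2*exp(-4*t)/2 + 3*t*exp(-4*t)]
  [t*exp(-4*t), -t^2*exp(-4*t)/2 - 2*t*exp(-4*t), -t^2*exp(-4*t)/2 - 3*t*exp(-4*t) + exp(-4*t)]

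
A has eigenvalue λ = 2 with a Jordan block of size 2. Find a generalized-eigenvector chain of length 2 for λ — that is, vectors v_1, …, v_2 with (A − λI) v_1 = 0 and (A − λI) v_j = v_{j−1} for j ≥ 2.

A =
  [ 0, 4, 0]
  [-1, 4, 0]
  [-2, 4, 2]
A Jordan chain for λ = 2 of length 2:
v_1 = (-2, -1, -2)ᵀ
v_2 = (1, 0, 0)ᵀ

Let N = A − (2)·I. We want v_2 with N^2 v_2 = 0 but N^1 v_2 ≠ 0; then v_{j-1} := N · v_j for j = 2, …, 2.

Pick v_2 = (1, 0, 0)ᵀ.
Then v_1 = N · v_2 = (-2, -1, -2)ᵀ.

Sanity check: (A − (2)·I) v_1 = (0, 0, 0)ᵀ = 0. ✓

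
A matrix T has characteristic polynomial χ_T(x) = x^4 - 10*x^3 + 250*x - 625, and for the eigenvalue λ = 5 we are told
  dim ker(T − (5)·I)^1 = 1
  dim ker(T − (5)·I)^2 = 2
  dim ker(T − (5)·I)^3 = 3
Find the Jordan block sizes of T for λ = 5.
Block sizes for λ = 5: [3]

From the dimensions of kernels of powers, the number of Jordan blocks of size at least j is d_j − d_{j−1} where d_j = dim ker(N^j) (with d_0 = 0). Computing the differences gives [1, 1, 1].
The number of blocks of size exactly k is (#blocks of size ≥ k) − (#blocks of size ≥ k + 1), so the partition is: 1 block(s) of size 3.
In nonincreasing order the block sizes are [3].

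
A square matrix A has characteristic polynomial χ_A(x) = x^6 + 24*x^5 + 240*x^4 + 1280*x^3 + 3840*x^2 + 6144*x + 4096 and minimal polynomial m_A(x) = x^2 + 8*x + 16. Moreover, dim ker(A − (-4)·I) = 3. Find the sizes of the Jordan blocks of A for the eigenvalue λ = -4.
Block sizes for λ = -4: [2, 2, 2]

Step 1 — from the characteristic polynomial, algebraic multiplicity of λ = -4 is 6. From dim ker(A − (-4)·I) = 3, there are exactly 3 Jordan blocks for λ = -4.
Step 2 — from the minimal polynomial, the factor (x + 4)^2 tells us the largest block for λ = -4 has size 2.
Step 3 — with total size 6, 3 blocks, and largest block 2, the block sizes (in nonincreasing order) are [2, 2, 2].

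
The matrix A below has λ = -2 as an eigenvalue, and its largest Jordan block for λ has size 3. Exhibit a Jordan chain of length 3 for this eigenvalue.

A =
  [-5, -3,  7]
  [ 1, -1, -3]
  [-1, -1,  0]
A Jordan chain for λ = -2 of length 3:
v_1 = (-1, 1, 0)ᵀ
v_2 = (-3, 1, -1)ᵀ
v_3 = (1, 0, 0)ᵀ

Let N = A − (-2)·I. We want v_3 with N^3 v_3 = 0 but N^2 v_3 ≠ 0; then v_{j-1} := N · v_j for j = 3, …, 2.

Pick v_3 = (1, 0, 0)ᵀ.
Then v_2 = N · v_3 = (-3, 1, -1)ᵀ.
Then v_1 = N · v_2 = (-1, 1, 0)ᵀ.

Sanity check: (A − (-2)·I) v_1 = (0, 0, 0)ᵀ = 0. ✓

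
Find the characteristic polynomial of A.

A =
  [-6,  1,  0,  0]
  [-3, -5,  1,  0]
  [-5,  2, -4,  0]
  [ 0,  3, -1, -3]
x^4 + 18*x^3 + 120*x^2 + 350*x + 375

Expanding det(x·I − A) (e.g. by cofactor expansion or by noting that A is similar to its Jordan form J, which has the same characteristic polynomial as A) gives
  χ_A(x) = x^4 + 18*x^3 + 120*x^2 + 350*x + 375
which factors as (x + 3)*(x + 5)^3. The eigenvalues (with algebraic multiplicities) are λ = -5 with multiplicity 3, λ = -3 with multiplicity 1.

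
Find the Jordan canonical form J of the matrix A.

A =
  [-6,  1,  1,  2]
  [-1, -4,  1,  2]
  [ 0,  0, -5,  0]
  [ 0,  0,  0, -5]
J_2(-5) ⊕ J_1(-5) ⊕ J_1(-5)

The characteristic polynomial is
  det(x·I − A) = x^4 + 20*x^3 + 150*x^2 + 500*x + 625 = (x + 5)^4

Eigenvalues and multiplicities (the geometric multiplicity of λ is n − rank(A − λI), which equals the number of Jordan blocks for λ):
  λ = -5: algebraic multiplicity = 4, geometric multiplicity = 3

Determining the block sizes for each eigenvalue:
  λ = -5: 3 blocks summing to 4 forces exactly one block of size 2 and the rest size 1 → block sizes [2, 1, 1]

Assembling the blocks gives a Jordan form
J =
  [-5,  1,  0,  0]
  [ 0, -5,  0,  0]
  [ 0,  0, -5,  0]
  [ 0,  0,  0, -5]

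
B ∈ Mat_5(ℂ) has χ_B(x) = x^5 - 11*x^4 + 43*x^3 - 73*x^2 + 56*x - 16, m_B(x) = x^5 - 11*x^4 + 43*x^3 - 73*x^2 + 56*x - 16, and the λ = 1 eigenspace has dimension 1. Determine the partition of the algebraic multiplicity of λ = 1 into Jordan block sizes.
Block sizes for λ = 1: [3]

Step 1 — from the characteristic polynomial, algebraic multiplicity of λ = 1 is 3. From dim ker(B − (1)·I) = 1, there are exactly 1 Jordan blocks for λ = 1.
Step 2 — from the minimal polynomial, the factor (x − 1)^3 tells us the largest block for λ = 1 has size 3.
Step 3 — with total size 3, 1 blocks, and largest block 3, the block sizes (in nonincreasing order) are [3].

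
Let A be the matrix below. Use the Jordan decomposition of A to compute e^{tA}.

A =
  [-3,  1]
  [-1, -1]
e^{tA} =
  [-t*exp(-2*t) + exp(-2*t), t*exp(-2*t)]
  [-t*exp(-2*t), t*exp(-2*t) + exp(-2*t)]

Strategy: write A = P · J · P⁻¹ where J is a Jordan canonical form, so e^{tA} = P · e^{tJ} · P⁻¹, and e^{tJ} can be computed block-by-block.

A has Jordan form
J =
  [-2,  1]
  [ 0, -2]
(up to reordering of blocks).

Per-block formulas:
  For a 2×2 Jordan block J_2(-2): exp(t · J_2(-2)) = e^(-2t)·(I + t·N), where N is the 2×2 nilpotent shift.

After assembling e^{tJ} and conjugating by P, we get:

e^{tA} =
  [-t*exp(-2*t) + exp(-2*t), t*exp(-2*t)]
  [-t*exp(-2*t), t*exp(-2*t) + exp(-2*t)]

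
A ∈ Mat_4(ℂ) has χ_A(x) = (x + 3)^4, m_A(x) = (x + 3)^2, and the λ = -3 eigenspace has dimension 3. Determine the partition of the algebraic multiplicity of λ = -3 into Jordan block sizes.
Block sizes for λ = -3: [2, 1, 1]

Step 1 — from the characteristic polynomial, algebraic multiplicity of λ = -3 is 4. From dim ker(A − (-3)·I) = 3, there are exactly 3 Jordan blocks for λ = -3.
Step 2 — from the minimal polynomial, the factor (x + 3)^2 tells us the largest block for λ = -3 has size 2.
Step 3 — with total size 4, 3 blocks, and largest block 2, the block sizes (in nonincreasing order) are [2, 1, 1].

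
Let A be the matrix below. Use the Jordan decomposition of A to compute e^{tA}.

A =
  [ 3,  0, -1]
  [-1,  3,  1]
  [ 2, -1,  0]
e^{tA} =
  [-t^2*exp(2*t)/2 + t*exp(2*t) + exp(2*t), t^2*exp(2*t)/2, t^2*exp(2*t)/2 - t*exp(2*t)]
  [-t*exp(2*t), t*exp(2*t) + exp(2*t), t*exp(2*t)]
  [-t^2*exp(2*t)/2 + 2*t*exp(2*t), t^2*exp(2*t)/2 - t*exp(2*t), t^2*exp(2*t)/2 - 2*t*exp(2*t) + exp(2*t)]

Strategy: write A = P · J · P⁻¹ where J is a Jordan canonical form, so e^{tA} = P · e^{tJ} · P⁻¹, and e^{tJ} can be computed block-by-block.

A has Jordan form
J =
  [2, 1, 0]
  [0, 2, 1]
  [0, 0, 2]
(up to reordering of blocks).

Per-block formulas:
  For a 3×3 Jordan block J_3(2): exp(t · J_3(2)) = e^(2t)·(I + t·N + (t^2/2)·N^2), where N is the 3×3 nilpotent shift.

After assembling e^{tJ} and conjugating by P, we get:

e^{tA} =
  [-t^2*exp(2*t)/2 + t*exp(2*t) + exp(2*t), t^2*exp(2*t)/2, t^2*exp(2*t)/2 - t*exp(2*t)]
  [-t*exp(2*t), t*exp(2*t) + exp(2*t), t*exp(2*t)]
  [-t^2*exp(2*t)/2 + 2*t*exp(2*t), t^2*exp(2*t)/2 - t*exp(2*t), t^2*exp(2*t)/2 - 2*t*exp(2*t) + exp(2*t)]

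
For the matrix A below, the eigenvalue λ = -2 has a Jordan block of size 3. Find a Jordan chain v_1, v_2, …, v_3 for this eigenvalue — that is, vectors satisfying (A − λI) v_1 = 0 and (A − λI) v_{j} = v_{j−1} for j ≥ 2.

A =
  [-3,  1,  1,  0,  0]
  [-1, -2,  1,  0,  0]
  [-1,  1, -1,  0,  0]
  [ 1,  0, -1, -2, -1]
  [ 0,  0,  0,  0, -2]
A Jordan chain for λ = -2 of length 3:
v_1 = (-1, 0, -1, 0, 0)ᵀ
v_2 = (-1, -1, -1, 1, 0)ᵀ
v_3 = (1, 0, 0, 0, 0)ᵀ

Let N = A − (-2)·I. We want v_3 with N^3 v_3 = 0 but N^2 v_3 ≠ 0; then v_{j-1} := N · v_j for j = 3, …, 2.

Pick v_3 = (1, 0, 0, 0, 0)ᵀ.
Then v_2 = N · v_3 = (-1, -1, -1, 1, 0)ᵀ.
Then v_1 = N · v_2 = (-1, 0, -1, 0, 0)ᵀ.

Sanity check: (A − (-2)·I) v_1 = (0, 0, 0, 0, 0)ᵀ = 0. ✓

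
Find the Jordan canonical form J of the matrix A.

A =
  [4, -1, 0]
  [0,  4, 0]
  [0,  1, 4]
J_2(4) ⊕ J_1(4)

The characteristic polynomial is
  det(x·I − A) = x^3 - 12*x^2 + 48*x - 64 = (x - 4)^3

Eigenvalues and multiplicities (the geometric multiplicity of λ is n − rank(A − λI), which equals the number of Jordan blocks for λ):
  λ = 4: algebraic multiplicity = 3, geometric multiplicity = 2

Determining the block sizes for each eigenvalue:
  λ = 4: 2 blocks summing to 3 forces exactly one block of size 2 and the rest size 1 → block sizes [2, 1]

Assembling the blocks gives a Jordan form
J =
  [4, 1, 0]
  [0, 4, 0]
  [0, 0, 4]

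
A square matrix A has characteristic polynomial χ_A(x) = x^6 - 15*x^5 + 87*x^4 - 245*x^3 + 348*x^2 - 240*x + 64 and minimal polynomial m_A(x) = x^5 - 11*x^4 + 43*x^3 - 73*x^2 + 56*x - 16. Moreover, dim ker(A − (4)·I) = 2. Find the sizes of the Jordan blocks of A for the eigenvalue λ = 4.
Block sizes for λ = 4: [2, 1]

Step 1 — from the characteristic polynomial, algebraic multiplicity of λ = 4 is 3. From dim ker(A − (4)·I) = 2, there are exactly 2 Jordan blocks for λ = 4.
Step 2 — from the minimal polynomial, the factor (x − 4)^2 tells us the largest block for λ = 4 has size 2.
Step 3 — with total size 3, 2 blocks, and largest block 2, the block sizes (in nonincreasing order) are [2, 1].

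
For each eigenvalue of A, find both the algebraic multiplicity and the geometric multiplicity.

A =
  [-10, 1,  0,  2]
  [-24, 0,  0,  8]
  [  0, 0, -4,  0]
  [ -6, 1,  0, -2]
λ = -4: alg = 4, geom = 3

Step 1 — factor the characteristic polynomial to read off the algebraic multiplicities:
  χ_A(x) = (x + 4)^4

Step 2 — compute geometric multiplicities via the rank-nullity identity g(λ) = n − rank(A − λI):
  rank(A − (-4)·I) = 1, so dim ker(A − (-4)·I) = n − 1 = 3

Summary:
  λ = -4: algebraic multiplicity = 4, geometric multiplicity = 3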